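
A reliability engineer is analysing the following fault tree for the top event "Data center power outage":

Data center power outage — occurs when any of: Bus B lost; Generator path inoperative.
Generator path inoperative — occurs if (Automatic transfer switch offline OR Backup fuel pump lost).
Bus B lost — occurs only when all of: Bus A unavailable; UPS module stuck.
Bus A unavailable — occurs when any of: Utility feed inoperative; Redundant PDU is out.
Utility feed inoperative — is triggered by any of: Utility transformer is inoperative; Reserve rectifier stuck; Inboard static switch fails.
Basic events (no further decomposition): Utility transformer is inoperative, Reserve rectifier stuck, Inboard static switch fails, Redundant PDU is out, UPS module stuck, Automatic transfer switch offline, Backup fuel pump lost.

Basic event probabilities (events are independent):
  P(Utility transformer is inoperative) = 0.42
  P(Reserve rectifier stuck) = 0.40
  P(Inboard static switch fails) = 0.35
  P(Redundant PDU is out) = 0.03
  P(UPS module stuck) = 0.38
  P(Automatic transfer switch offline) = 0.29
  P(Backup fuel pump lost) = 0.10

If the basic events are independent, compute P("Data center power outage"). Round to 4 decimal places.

P(Utility feed inoperative) [OR] = 1 − (1−0.42) × (1−0.40) × (1−0.35) = 0.773800
P(Bus A unavailable) [OR] = 1 − (1−0.773800) × (1−0.03) = 0.780586
P(Bus B lost) [AND] = 0.780586 × 0.38 = 0.296623
P(Generator path inoperative) [OR] = 1 − (1−0.29) × (1−0.10) = 0.361000
P(Data center power outage) [OR] = 1 − (1−0.296623) × (1−0.361000) = 0.550542
Rounded to 4 decimal places: P(Data center power outage) ≈ 0.5505.

0.5505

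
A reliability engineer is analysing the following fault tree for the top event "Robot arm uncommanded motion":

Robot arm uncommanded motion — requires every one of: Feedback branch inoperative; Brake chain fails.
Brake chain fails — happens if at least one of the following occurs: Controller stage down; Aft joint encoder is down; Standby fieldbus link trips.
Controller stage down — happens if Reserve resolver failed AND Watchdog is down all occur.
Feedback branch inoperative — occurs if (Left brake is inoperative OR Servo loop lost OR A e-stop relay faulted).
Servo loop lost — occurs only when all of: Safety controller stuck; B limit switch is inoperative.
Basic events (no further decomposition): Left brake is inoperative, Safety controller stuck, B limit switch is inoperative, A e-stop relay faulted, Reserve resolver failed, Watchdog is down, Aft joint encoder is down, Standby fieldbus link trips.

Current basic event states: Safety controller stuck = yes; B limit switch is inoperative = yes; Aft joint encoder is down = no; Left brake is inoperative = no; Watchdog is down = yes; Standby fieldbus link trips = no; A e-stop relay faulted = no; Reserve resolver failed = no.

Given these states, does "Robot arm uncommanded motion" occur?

No

Servo loop lost [AND]: Safety controller stuck=occurs, B limit switch is inoperative=occurs → all inputs occur → occurs.
Feedback branch inoperative [OR]: Left brake is inoperative=not, Servo loop lost=occurs, A e-stop relay faulted=not → at least one input occurs → occurs.
Controller stage down [AND]: Reserve resolver failed=not, Watchdog is down=occurs → not all inputs occur → does not occur.
Brake chain fails [OR]: Controller stage down=not, Aft joint encoder is down=not, Standby fieldbus link trips=not → no input occurs → does not occur.
Robot arm uncommanded motion [AND]: Feedback branch inoperative=occurs, Brake chain fails=not → not all inputs occur → does not occur.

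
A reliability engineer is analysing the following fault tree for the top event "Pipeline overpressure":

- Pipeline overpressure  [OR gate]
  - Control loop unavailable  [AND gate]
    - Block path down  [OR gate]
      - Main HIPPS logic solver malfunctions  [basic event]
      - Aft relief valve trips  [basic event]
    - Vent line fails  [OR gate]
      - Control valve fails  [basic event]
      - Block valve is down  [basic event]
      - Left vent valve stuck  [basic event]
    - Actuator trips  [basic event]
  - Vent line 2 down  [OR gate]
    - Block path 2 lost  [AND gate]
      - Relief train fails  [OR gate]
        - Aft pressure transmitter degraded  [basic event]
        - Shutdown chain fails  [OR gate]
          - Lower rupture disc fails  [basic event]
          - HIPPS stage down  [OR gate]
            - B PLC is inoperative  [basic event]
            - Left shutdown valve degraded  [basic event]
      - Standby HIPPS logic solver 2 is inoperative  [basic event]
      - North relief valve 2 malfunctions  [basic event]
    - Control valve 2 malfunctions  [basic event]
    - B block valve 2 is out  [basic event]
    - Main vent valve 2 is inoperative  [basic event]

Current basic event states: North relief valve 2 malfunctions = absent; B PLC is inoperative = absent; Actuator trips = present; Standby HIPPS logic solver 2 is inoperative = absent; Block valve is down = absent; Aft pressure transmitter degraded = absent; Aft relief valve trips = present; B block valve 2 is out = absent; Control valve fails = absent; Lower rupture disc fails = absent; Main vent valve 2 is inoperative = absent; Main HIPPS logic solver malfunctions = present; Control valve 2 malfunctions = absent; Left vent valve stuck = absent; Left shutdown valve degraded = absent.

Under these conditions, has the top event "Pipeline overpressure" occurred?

No

Block path down [OR]: Main HIPPS logic solver malfunctions=occurs, Aft relief valve trips=occurs → at least one input occurs → occurs.
Vent line fails [OR]: Control valve fails=not, Block valve is down=not, Left vent valve stuck=not → no input occurs → does not occur.
Control loop unavailable [AND]: Block path down=occurs, Vent line fails=not, Actuator trips=occurs → not all inputs occur → does not occur.
HIPPS stage down [OR]: B PLC is inoperative=not, Left shutdown valve degraded=not → no input occurs → does not occur.
Shutdown chain fails [OR]: Lower rupture disc fails=not, HIPPS stage down=not → no input occurs → does not occur.
Relief train fails [OR]: Aft pressure transmitter degraded=not, Shutdown chain fails=not → no input occurs → does not occur.
Block path 2 lost [AND]: Relief train fails=not, Standby HIPPS logic solver 2 is inoperative=not, North relief valve 2 malfunctions=not → not all inputs occur → does not occur.
Vent line 2 down [OR]: Block path 2 lost=not, Control valve 2 malfunctions=not, B block valve 2 is out=not, Main vent valve 2 is inoperative=not → no input occurs → does not occur.
Pipeline overpressure [OR]: Control loop unavailable=not, Vent line 2 down=not → no input occurs → does not occur.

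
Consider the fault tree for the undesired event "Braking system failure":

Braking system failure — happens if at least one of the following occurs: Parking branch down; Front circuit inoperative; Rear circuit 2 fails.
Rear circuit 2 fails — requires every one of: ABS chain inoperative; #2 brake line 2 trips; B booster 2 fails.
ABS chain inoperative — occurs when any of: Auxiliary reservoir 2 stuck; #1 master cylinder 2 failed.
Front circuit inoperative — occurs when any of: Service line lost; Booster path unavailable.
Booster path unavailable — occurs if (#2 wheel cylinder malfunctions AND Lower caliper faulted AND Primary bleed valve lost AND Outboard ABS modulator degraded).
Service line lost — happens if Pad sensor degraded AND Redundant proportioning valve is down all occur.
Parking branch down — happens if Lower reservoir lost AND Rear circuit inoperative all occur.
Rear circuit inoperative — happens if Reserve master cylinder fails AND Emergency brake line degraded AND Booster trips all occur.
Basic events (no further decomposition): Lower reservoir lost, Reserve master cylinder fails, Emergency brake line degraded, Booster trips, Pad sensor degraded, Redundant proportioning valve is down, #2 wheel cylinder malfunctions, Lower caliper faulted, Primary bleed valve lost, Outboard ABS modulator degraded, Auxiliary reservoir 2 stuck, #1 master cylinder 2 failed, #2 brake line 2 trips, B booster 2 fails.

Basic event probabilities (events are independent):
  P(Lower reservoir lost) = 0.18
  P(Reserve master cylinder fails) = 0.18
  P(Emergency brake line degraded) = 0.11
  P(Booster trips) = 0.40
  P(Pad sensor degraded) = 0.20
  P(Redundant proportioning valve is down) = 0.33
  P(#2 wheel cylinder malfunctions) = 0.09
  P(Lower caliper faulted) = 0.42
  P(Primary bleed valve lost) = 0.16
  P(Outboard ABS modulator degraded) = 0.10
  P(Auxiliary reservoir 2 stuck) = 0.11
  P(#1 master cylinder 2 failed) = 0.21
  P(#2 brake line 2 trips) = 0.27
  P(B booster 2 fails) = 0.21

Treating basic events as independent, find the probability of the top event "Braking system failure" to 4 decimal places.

P(Rear circuit inoperative) [AND] = 0.18 × 0.11 × 0.40 = 0.007920
P(Parking branch down) [AND] = 0.18 × 0.007920 = 0.001426
P(Service line lost) [AND] = 0.20 × 0.33 = 0.066000
P(Booster path unavailable) [AND] = 0.09 × 0.42 × 0.16 × 0.10 = 0.000605
P(Front circuit inoperative) [OR] = 1 − (1−0.066000) × (1−0.000605) = 0.066565
P(ABS chain inoperative) [OR] = 1 − (1−0.11) × (1−0.21) = 0.296900
P(Rear circuit 2 fails) [AND] = 0.296900 × 0.27 × 0.21 = 0.016834
P(Braking system failure) [OR] = 1 − (1−0.001426) × (1−0.066565) × (1−0.016834) = 0.083587
Rounded to 4 decimal places: P(Braking system failure) ≈ 0.0836.

0.0836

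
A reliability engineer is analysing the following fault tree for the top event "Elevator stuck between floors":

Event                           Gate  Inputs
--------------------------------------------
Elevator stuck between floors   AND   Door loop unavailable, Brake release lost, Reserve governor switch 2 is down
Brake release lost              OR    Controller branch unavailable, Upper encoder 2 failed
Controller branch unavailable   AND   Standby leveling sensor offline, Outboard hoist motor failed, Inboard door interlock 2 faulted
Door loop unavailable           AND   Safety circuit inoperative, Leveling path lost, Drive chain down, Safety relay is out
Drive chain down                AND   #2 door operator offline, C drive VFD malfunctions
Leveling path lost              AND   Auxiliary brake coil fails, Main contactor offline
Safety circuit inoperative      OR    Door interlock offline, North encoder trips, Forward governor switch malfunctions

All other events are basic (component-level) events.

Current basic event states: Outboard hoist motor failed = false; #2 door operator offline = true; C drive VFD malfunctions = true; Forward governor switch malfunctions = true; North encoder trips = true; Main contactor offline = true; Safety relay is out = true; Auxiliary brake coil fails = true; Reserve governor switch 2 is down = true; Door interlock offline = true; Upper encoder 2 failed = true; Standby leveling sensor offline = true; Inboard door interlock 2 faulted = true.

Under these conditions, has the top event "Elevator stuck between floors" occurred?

Yes

Safety circuit inoperative [OR]: Door interlock offline=occurs, North encoder trips=occurs, Forward governor switch malfunctions=occurs → at least one input occurs → occurs.
Leveling path lost [AND]: Auxiliary brake coil fails=occurs, Main contactor offline=occurs → all inputs occur → occurs.
Drive chain down [AND]: #2 door operator offline=occurs, C drive VFD malfunctions=occurs → all inputs occur → occurs.
Door loop unavailable [AND]: Safety circuit inoperative=occurs, Leveling path lost=occurs, Drive chain down=occurs, Safety relay is out=occurs → all inputs occur → occurs.
Controller branch unavailable [AND]: Standby leveling sensor offline=occurs, Outboard hoist motor failed=not, Inboard door interlock 2 faulted=occurs → not all inputs occur → does not occur.
Brake release lost [OR]: Controller branch unavailable=not, Upper encoder 2 failed=occurs → at least one input occurs → occurs.
Elevator stuck between floors [AND]: Door loop unavailable=occurs, Brake release lost=occurs, Reserve governor switch 2 is down=occurs → all inputs occur → occurs.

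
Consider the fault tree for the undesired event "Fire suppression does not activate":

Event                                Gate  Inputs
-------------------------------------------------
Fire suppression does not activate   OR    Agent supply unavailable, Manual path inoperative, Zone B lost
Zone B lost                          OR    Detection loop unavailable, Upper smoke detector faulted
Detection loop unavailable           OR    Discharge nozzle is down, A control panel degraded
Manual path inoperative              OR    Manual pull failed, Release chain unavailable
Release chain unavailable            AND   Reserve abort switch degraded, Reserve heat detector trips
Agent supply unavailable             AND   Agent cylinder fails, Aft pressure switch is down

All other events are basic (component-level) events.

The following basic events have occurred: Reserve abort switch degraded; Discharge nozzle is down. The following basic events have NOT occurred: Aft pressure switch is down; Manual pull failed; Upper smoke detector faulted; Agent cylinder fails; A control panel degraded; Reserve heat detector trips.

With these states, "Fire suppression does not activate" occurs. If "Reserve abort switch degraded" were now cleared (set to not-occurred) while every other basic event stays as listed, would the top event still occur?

Yes

Counterfactual: set "Reserve abort switch degraded" to not occurred.
Agent supply unavailable [AND]: Agent cylinder fails=not, Aft pressure switch is down=not → not all inputs occur → does not occur.
Release chain unavailable [AND]: Reserve abort switch degraded=not, Reserve heat detector trips=not → not all inputs occur → does not occur.
Manual path inoperative [OR]: Manual pull failed=not, Release chain unavailable=not → no input occurs → does not occur.
Detection loop unavailable [OR]: Discharge nozzle is down=occurs, A control panel degraded=not → at least one input occurs → occurs.
Zone B lost [OR]: Detection loop unavailable=occurs, Upper smoke detector faulted=not → at least one input occurs → occurs.
Fire suppression does not activate [OR]: Agent supply unavailable=not, Manual path inoperative=not, Zone B lost=occurs → at least one input occurs → occurs.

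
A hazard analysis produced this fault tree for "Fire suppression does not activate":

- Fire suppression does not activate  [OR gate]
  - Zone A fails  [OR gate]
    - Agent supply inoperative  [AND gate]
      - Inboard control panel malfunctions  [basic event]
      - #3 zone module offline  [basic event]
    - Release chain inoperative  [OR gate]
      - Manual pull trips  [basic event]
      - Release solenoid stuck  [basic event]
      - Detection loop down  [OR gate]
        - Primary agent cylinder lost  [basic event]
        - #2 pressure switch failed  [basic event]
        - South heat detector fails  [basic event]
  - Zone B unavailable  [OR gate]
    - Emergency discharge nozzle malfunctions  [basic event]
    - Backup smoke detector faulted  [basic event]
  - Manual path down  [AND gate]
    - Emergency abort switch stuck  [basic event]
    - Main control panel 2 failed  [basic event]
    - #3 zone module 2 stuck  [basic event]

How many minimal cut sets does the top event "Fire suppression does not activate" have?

Agent supply inoperative [AND]: one cut set from each child combined → 1 × 1 = 1 cut set(s).
Detection loop down [OR]: union of children's cut sets → 3 cut set(s).
Release chain inoperative [OR]: union of children's cut sets → 5 cut set(s).
Zone A fails [OR]: union of children's cut sets → 6 cut set(s).
Zone B unavailable [OR]: union of children's cut sets → 2 cut set(s).
Manual path down [AND]: one cut set from each child combined → 1 × 1 × 1 = 1 cut set(s).
Fire suppression does not activate [OR]: union of children's cut sets → 9 cut set(s).
Minimal cut sets: {#3 zone module offline, Inboard control panel malfunctions}; {Manual pull trips}; {Release solenoid stuck}; {Primary agent cylinder lost}; {#2 pressure switch failed}; {South heat detector fails}; {Emergency discharge nozzle malfunctions}; {Backup smoke detector faulted}; {#3 zone module 2 stuck, Emergency abort switch stuck, Main control panel 2 failed}.

9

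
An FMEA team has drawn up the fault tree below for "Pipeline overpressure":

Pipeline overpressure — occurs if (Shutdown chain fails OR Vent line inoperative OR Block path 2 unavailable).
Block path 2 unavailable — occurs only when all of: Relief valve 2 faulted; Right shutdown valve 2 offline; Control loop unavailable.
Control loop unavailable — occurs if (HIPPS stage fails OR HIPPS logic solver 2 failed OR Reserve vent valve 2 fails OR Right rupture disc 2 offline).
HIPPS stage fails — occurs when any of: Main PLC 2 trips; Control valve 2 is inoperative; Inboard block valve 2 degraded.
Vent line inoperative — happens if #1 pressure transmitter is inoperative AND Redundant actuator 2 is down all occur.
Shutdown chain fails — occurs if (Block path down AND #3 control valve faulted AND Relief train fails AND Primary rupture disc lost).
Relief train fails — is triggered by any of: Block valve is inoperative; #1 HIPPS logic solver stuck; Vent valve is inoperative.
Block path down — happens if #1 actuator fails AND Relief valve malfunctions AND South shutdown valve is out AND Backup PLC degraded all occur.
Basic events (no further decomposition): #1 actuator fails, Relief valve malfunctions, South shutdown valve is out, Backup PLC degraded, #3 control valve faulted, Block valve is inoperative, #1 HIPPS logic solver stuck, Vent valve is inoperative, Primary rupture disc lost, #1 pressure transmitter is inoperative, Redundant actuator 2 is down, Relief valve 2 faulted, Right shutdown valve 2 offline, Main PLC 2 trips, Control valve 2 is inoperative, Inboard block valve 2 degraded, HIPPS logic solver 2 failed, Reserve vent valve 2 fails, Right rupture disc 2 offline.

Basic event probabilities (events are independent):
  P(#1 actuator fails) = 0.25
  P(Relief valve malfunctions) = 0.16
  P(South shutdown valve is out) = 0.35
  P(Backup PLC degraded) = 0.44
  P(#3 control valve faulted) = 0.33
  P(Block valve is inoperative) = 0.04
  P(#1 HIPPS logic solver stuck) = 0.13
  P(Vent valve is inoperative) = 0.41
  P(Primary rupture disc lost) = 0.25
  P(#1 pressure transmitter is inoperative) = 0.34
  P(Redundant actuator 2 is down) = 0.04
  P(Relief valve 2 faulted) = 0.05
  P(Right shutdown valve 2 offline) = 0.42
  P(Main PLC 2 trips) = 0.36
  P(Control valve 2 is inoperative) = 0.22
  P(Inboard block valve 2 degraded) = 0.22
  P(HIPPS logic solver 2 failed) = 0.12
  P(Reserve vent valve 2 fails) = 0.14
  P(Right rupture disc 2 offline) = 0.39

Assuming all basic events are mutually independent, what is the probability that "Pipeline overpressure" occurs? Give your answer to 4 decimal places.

0.0308

P(Block path down) [AND] = 0.25 × 0.16 × 0.35 × 0.44 = 0.006160
P(Relief train fails) [OR] = 1 − (1−0.04) × (1−0.13) × (1−0.41) = 0.507232
P(Shutdown chain fails) [AND] = 0.006160 × 0.33 × 0.507232 × 0.25 = 0.000258
P(Vent line inoperative) [AND] = 0.34 × 0.04 = 0.013600
P(HIPPS stage fails) [OR] = 1 − (1−0.36) × (1−0.22) × (1−0.22) = 0.610624
P(Control loop unavailable) [OR] = 1 − (1−0.610624) × (1−0.12) × (1−0.14) × (1−0.39) = 0.820245
P(Block path 2 unavailable) [AND] = 0.05 × 0.42 × 0.820245 = 0.017225
P(Pipeline overpressure) [OR] = 1 − (1−0.000258) × (1−0.013600) × (1−0.017225) = 0.030841
Rounded to 4 decimal places: P(Pipeline overpressure) ≈ 0.0308.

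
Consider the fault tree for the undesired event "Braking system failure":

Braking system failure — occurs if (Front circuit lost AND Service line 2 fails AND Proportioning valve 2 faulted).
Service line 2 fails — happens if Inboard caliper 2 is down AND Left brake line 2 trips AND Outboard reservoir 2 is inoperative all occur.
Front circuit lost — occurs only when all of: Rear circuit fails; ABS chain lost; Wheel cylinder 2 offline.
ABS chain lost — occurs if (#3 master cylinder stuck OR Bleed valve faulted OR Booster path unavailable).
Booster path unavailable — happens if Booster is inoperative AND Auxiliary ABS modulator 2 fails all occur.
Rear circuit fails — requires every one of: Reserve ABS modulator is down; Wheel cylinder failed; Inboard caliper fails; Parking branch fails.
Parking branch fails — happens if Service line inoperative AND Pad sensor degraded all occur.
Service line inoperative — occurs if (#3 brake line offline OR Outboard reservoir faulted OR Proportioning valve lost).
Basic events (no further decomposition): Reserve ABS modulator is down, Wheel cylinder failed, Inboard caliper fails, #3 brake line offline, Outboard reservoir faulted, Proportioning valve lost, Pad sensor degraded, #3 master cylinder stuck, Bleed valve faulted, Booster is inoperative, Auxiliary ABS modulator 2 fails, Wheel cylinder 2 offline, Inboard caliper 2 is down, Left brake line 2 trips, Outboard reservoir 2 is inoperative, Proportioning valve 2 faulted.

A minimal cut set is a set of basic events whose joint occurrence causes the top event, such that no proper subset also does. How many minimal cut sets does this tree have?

9

Service line inoperative [OR]: union of children's cut sets → 3 cut set(s).
Parking branch fails [AND]: one cut set from each child combined → 3 × 1 = 3 cut set(s).
Rear circuit fails [AND]: one cut set from each child combined → 1 × 1 × 1 × 3 = 3 cut set(s).
Booster path unavailable [AND]: one cut set from each child combined → 1 × 1 = 1 cut set(s).
ABS chain lost [OR]: union of children's cut sets → 3 cut set(s).
Front circuit lost [AND]: one cut set from each child combined → 3 × 3 × 1 = 9 cut set(s).
Service line 2 fails [AND]: one cut set from each child combined → 1 × 1 × 1 = 1 cut set(s).
Braking system failure [AND]: one cut set from each child combined → 9 × 1 × 1 = 9 cut set(s).
Minimal cut sets: {#3 brake line offline, #3 master cylinder stuck, Inboard caliper 2 is down, Inboard caliper fails, Left brake line 2 trips, Outboard reservoir 2 is inoperative, Pad sensor degraded, Proportioning valve 2 faulted, Reserve ABS modulator is down, Wheel cylinder 2 offline, Wheel cylinder failed}; {#3 brake line offline, Bleed valve faulted, Inboard caliper 2 is down, Inboard caliper fails, Left brake line 2 trips, Outboard reservoir 2 is inoperative, Pad sensor degraded, Proportioning valve 2 faulted, Reserve ABS modulator is down, Wheel cylinder 2 offline, Wheel cylinder failed}; {#3 brake line offline, Auxiliary ABS modulator 2 fails, Booster is inoperative, Inboard caliper 2 is down, Inboard caliper fails, Left brake line 2 trips, Outboard reservoir 2 is inoperative, Pad sensor degraded, Proportioning valve 2 faulted, Reserve ABS modulator is down, Wheel cylinder 2 offline, Wheel cylinder failed}; {#3 master cylinder stuck, Inboard caliper 2 is down, Inboard caliper fails, Left brake line 2 trips, Outboard reservoir 2 is inoperative, Outboard reservoir faulted, Pad sensor degraded, Proportioning valve 2 faulted, Reserve ABS modulator is down, Wheel cylinder 2 offline, Wheel cylinder failed}; {Bleed valve faulted, Inboard caliper 2 is down, Inboard caliper fails, Left brake line 2 trips, Outboard reservoir 2 is inoperative, Outboard reservoir faulted, Pad sensor degraded, Proportioning valve 2 faulted, Reserve ABS modulator is down, Wheel cylinder 2 offline, Wheel cylinder failed}; {Auxiliary ABS modulator 2 fails, Booster is inoperative, Inboard caliper 2 is down, Inboard caliper fails, Left brake line 2 trips, Outboard reservoir 2 is inoperative, Outboard reservoir faulted, Pad sensor degraded, Proportioning valve 2 faulted, Reserve ABS modulator is down, Wheel cylinder 2 offline, Wheel cylinder failed}; {#3 master cylinder stuck, Inboard caliper 2 is down, Inboard caliper fails, Left brake line 2 trips, Outboard reservoir 2 is inoperative, Pad sensor degraded, Proportioning valve 2 faulted, Proportioning valve lost, Reserve ABS modulator is down, Wheel cylinder 2 offline, Wheel cylinder failed}; {Bleed valve faulted, Inboard caliper 2 is down, Inboard caliper fails, Left brake line 2 trips, Outboard reservoir 2 is inoperative, Pad sensor degraded, Proportioning valve 2 faulted, Proportioning valve lost, Reserve ABS modulator is down, Wheel cylinder 2 offline, Wheel cylinder failed}; {Auxiliary ABS modulator 2 fails, Booster is inoperative, Inboard caliper 2 is down, Inboard caliper fails, Left brake line 2 trips, Outboard reservoir 2 is inoperative, Pad sensor degraded, Proportioning valve 2 faulted, Proportioning valve lost, Reserve ABS modulator is down, Wheel cylinder 2 offline, Wheel cylinder failed}.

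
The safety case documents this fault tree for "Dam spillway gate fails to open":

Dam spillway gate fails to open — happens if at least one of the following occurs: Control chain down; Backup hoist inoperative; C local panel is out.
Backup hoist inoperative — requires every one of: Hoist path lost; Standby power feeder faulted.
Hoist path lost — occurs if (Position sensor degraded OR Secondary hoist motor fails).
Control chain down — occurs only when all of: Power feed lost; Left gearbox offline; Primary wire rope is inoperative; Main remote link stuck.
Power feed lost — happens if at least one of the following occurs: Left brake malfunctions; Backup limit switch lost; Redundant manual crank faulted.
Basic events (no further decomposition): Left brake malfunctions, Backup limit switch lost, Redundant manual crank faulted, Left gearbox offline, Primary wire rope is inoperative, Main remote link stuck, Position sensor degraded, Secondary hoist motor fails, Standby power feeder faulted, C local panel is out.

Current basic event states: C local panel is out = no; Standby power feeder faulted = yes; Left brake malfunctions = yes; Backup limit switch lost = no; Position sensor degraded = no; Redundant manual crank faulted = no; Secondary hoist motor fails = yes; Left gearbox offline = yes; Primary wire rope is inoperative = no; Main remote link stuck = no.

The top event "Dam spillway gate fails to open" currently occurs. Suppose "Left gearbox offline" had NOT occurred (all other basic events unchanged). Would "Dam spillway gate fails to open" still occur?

Yes

Counterfactual: set "Left gearbox offline" to not occurred.
Power feed lost [OR]: Left brake malfunctions=occurs, Backup limit switch lost=not, Redundant manual crank faulted=not → at least one input occurs → occurs.
Control chain down [AND]: Power feed lost=occurs, Left gearbox offline=not, Primary wire rope is inoperative=not, Main remote link stuck=not → not all inputs occur → does not occur.
Hoist path lost [OR]: Position sensor degraded=not, Secondary hoist motor fails=occurs → at least one input occurs → occurs.
Backup hoist inoperative [AND]: Hoist path lost=occurs, Standby power feeder faulted=occurs → all inputs occur → occurs.
Dam spillway gate fails to open [OR]: Control chain down=not, Backup hoist inoperative=occurs, C local panel is out=not → at least one input occurs → occurs.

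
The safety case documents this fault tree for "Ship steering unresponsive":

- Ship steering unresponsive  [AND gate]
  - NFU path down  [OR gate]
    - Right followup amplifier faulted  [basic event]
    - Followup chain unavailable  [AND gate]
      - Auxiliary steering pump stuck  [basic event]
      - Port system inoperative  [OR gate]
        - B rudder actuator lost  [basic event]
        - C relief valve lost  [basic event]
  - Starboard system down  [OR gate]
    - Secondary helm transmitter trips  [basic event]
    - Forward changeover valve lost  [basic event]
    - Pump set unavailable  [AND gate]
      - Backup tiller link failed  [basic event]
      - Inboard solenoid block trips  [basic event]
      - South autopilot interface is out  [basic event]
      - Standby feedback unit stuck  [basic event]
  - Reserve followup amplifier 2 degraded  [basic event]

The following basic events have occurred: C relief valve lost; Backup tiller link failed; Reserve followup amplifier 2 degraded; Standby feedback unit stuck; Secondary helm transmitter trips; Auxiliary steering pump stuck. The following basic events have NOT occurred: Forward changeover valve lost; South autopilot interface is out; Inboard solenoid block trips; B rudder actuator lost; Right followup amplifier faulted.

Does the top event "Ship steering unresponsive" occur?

Yes

Port system inoperative [OR]: B rudder actuator lost=not, C relief valve lost=occurs → at least one input occurs → occurs.
Followup chain unavailable [AND]: Auxiliary steering pump stuck=occurs, Port system inoperative=occurs → all inputs occur → occurs.
NFU path down [OR]: Right followup amplifier faulted=not, Followup chain unavailable=occurs → at least one input occurs → occurs.
Pump set unavailable [AND]: Backup tiller link failed=occurs, Inboard solenoid block trips=not, South autopilot interface is out=not, Standby feedback unit stuck=occurs → not all inputs occur → does not occur.
Starboard system down [OR]: Secondary helm transmitter trips=occurs, Forward changeover valve lost=not, Pump set unavailable=not → at least one input occurs → occurs.
Ship steering unresponsive [AND]: NFU path down=occurs, Starboard system down=occurs, Reserve followup amplifier 2 degraded=occurs → all inputs occur → occurs.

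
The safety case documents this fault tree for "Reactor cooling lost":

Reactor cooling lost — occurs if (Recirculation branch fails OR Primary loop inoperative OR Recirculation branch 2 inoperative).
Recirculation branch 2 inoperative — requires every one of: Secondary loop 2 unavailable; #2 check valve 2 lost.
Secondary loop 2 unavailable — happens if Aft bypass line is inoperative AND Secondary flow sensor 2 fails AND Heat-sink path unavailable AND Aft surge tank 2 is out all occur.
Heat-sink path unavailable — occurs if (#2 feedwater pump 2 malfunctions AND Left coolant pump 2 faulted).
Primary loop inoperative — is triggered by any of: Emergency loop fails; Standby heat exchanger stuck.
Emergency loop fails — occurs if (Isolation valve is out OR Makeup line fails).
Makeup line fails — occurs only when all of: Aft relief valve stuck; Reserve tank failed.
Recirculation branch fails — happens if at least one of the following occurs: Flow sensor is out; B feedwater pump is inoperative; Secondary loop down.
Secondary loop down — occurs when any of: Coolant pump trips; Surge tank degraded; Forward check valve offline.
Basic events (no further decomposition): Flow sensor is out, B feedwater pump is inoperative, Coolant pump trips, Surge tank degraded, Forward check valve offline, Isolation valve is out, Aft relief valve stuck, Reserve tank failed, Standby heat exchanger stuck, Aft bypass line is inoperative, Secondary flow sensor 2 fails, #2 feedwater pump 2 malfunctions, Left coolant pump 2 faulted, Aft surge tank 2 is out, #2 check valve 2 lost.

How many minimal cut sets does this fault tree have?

Secondary loop down [OR]: union of children's cut sets → 3 cut set(s).
Recirculation branch fails [OR]: union of children's cut sets → 5 cut set(s).
Makeup line fails [AND]: one cut set from each child combined → 1 × 1 = 1 cut set(s).
Emergency loop fails [OR]: union of children's cut sets → 2 cut set(s).
Primary loop inoperative [OR]: union of children's cut sets → 3 cut set(s).
Heat-sink path unavailable [AND]: one cut set from each child combined → 1 × 1 = 1 cut set(s).
Secondary loop 2 unavailable [AND]: one cut set from each child combined → 1 × 1 × 1 × 1 = 1 cut set(s).
Recirculation branch 2 inoperative [AND]: one cut set from each child combined → 1 × 1 = 1 cut set(s).
Reactor cooling lost [OR]: union of children's cut sets → 9 cut set(s).
Minimal cut sets: {Flow sensor is out}; {B feedwater pump is inoperative}; {Coolant pump trips}; {Surge tank degraded}; {Forward check valve offline}; {Isolation valve is out}; {Aft relief valve stuck, Reserve tank failed}; {Standby heat exchanger stuck}; {#2 check valve 2 lost, #2 feedwater pump 2 malfunctions, Aft bypass line is inoperative, Aft surge tank 2 is out, Left coolant pump 2 faulted, Secondary flow sensor 2 fails}.

9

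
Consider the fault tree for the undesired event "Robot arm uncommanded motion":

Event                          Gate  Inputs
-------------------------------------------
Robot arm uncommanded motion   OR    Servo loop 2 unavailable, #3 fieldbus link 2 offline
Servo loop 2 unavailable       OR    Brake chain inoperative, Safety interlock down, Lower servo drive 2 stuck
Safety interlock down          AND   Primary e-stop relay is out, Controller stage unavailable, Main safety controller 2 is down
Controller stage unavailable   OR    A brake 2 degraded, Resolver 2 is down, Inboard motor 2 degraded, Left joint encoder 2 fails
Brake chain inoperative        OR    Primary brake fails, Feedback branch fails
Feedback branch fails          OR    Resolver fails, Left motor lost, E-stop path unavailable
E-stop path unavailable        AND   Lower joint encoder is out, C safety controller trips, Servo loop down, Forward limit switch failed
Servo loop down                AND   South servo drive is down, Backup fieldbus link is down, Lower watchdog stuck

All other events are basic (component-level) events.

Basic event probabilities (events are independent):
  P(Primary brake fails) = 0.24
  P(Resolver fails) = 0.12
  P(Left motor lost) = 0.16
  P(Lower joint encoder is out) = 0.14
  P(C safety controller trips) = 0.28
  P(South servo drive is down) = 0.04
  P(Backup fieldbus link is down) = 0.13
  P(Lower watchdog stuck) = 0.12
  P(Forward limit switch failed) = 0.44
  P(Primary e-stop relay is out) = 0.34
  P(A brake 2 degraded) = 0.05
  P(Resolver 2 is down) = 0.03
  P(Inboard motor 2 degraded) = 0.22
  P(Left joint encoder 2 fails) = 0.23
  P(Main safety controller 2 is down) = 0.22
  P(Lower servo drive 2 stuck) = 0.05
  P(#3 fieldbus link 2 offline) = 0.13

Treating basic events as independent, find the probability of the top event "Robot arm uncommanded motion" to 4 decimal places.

0.5512

P(Servo loop down) [AND] = 0.04 × 0.13 × 0.12 = 0.000624
P(E-stop path unavailable) [AND] = 0.14 × 0.28 × 0.000624 × 0.44 = 0.000011
P(Feedback branch fails) [OR] = 1 − (1−0.12) × (1−0.16) × (1−0.000011) = 0.260808
P(Brake chain inoperative) [OR] = 1 − (1−0.24) × (1−0.260808) = 0.438214
P(Controller stage unavailable) [OR] = 1 − (1−0.05) × (1−0.03) × (1−0.22) × (1−0.23) = 0.446547
P(Safety interlock down) [AND] = 0.34 × 0.446547 × 0.22 = 0.033402
P(Servo loop 2 unavailable) [OR] = 1 − (1−0.438214) × (1−0.033402) × (1−0.05) = 0.484130
P(Robot arm uncommanded motion) [OR] = 1 − (1−0.484130) × (1−0.13) = 0.551193
Rounded to 4 decimal places: P(Robot arm uncommanded motion) ≈ 0.5512.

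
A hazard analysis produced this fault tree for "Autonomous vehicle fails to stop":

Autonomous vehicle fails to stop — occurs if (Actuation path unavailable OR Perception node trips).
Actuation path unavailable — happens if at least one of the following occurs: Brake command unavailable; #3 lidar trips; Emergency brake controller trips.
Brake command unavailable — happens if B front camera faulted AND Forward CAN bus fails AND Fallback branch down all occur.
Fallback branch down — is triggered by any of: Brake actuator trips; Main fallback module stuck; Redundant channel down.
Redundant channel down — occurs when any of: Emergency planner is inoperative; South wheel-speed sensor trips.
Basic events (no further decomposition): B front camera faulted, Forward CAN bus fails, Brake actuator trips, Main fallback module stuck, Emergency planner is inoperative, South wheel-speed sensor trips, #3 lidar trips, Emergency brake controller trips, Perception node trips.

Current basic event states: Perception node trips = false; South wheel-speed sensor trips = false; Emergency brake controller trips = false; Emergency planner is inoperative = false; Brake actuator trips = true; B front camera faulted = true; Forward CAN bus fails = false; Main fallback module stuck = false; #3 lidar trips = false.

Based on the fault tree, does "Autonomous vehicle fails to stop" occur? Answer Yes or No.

Redundant channel down [OR]: Emergency planner is inoperative=not, South wheel-speed sensor trips=not → no input occurs → does not occur.
Fallback branch down [OR]: Brake actuator trips=occurs, Main fallback module stuck=not, Redundant channel down=not → at least one input occurs → occurs.
Brake command unavailable [AND]: B front camera faulted=occurs, Forward CAN bus fails=not, Fallback branch down=occurs → not all inputs occur → does not occur.
Actuation path unavailable [OR]: Brake command unavailable=not, #3 lidar trips=not, Emergency brake controller trips=not → no input occurs → does not occur.
Autonomous vehicle fails to stop [OR]: Actuation path unavailable=not, Perception node trips=not → no input occurs → does not occur.

No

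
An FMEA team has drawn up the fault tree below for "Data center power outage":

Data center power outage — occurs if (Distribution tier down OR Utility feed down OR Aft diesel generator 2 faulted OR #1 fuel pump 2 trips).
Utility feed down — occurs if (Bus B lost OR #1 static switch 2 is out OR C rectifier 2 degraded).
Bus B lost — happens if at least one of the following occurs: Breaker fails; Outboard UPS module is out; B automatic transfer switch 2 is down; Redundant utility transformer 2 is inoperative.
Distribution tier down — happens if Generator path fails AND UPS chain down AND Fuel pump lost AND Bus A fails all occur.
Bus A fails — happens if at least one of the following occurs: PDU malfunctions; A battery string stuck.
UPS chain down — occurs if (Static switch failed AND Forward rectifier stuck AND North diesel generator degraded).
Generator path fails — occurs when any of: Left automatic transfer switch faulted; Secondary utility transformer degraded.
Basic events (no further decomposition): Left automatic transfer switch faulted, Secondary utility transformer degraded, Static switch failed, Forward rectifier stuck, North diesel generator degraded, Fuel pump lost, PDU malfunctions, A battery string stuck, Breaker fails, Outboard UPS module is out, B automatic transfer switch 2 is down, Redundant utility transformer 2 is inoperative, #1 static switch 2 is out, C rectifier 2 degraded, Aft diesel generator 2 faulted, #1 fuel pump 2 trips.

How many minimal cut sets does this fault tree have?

12

Generator path fails [OR]: union of children's cut sets → 2 cut set(s).
UPS chain down [AND]: one cut set from each child combined → 1 × 1 × 1 = 1 cut set(s).
Bus A fails [OR]: union of children's cut sets → 2 cut set(s).
Distribution tier down [AND]: one cut set from each child combined → 2 × 1 × 1 × 2 = 4 cut set(s).
Bus B lost [OR]: union of children's cut sets → 4 cut set(s).
Utility feed down [OR]: union of children's cut sets → 6 cut set(s).
Data center power outage [OR]: union of children's cut sets → 12 cut set(s).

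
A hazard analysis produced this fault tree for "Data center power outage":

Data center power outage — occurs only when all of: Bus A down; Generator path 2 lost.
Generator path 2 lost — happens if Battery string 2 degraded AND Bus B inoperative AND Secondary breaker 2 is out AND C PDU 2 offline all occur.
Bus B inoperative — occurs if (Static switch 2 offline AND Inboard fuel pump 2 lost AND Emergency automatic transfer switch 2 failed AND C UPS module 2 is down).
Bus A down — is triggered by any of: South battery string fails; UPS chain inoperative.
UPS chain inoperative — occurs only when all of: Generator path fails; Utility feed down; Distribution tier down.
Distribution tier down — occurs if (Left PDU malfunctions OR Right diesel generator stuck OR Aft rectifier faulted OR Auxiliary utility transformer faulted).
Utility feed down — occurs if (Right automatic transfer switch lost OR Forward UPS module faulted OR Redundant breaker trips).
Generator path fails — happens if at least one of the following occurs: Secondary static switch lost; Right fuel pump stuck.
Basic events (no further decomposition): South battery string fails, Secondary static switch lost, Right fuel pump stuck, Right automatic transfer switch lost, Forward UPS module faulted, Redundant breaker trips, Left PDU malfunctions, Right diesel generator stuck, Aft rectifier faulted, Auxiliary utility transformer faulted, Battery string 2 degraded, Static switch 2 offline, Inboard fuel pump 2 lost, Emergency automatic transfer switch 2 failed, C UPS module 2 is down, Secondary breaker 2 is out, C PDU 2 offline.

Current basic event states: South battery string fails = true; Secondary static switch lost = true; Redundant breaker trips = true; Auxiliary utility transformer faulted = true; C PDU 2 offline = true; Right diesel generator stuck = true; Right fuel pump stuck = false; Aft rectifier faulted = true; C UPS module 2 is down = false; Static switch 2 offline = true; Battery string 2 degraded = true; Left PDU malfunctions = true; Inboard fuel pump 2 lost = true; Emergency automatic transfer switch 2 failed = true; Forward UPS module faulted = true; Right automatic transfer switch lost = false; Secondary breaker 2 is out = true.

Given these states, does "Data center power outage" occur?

No

Generator path fails [OR]: Secondary static switch lost=occurs, Right fuel pump stuck=not → at least one input occurs → occurs.
Utility feed down [OR]: Right automatic transfer switch lost=not, Forward UPS module faulted=occurs, Redundant breaker trips=occurs → at least one input occurs → occurs.
Distribution tier down [OR]: Left PDU malfunctions=occurs, Right diesel generator stuck=occurs, Aft rectifier faulted=occurs, Auxiliary utility transformer faulted=occurs → at least one input occurs → occurs.
UPS chain inoperative [AND]: Generator path fails=occurs, Utility feed down=occurs, Distribution tier down=occurs → all inputs occur → occurs.
Bus A down [OR]: South battery string fails=occurs, UPS chain inoperative=occurs → at least one input occurs → occurs.
Bus B inoperative [AND]: Static switch 2 offline=occurs, Inboard fuel pump 2 lost=occurs, Emergency automatic transfer switch 2 failed=occurs, C UPS module 2 is down=not → not all inputs occur → does not occur.
Generator path 2 lost [AND]: Battery string 2 degraded=occurs, Bus B inoperative=not, Secondary breaker 2 is out=occurs, C PDU 2 offline=occurs → not all inputs occur → does not occur.
Data center power outage [AND]: Bus A down=occurs, Generator path 2 lost=not → not all inputs occur → does not occur.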